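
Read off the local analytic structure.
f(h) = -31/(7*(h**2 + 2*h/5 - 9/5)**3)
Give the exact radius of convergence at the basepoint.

Denominator factor (h**2 + 2*h/5 - 9/5)^3: discriminant 184/25, real irrational roots -1/5 + (1/5)*sqrt(46) and -1/5 - (1/5)*sqrt(46); poles of order 3, moduli -1/5 + (1/5)*sqrt(46) and 1/5 + (1/5)*sqrt(46).
The radius of convergence is the smallest modulus among the singular points: -1/5 + (1/5)*sqrt(46).

The radius of convergence is -1/5 + (1/5)*sqrt(46).


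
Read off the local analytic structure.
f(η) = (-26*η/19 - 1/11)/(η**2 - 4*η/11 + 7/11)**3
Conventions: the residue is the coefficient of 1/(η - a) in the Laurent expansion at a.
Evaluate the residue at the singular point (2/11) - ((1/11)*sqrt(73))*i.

The factor η**2 - 4*η/11 + 7/11 splits as (η - a)(η - a') with a = (2/11) - ((1/11)*sqrt(73))*i, a' = (2/11) + ((1/11)*sqrt(73))*i. At the order-3 pole a set g(η) = (η - a)^3*f(η) = [-26*η/19 - 1/11] / (η - a')^3.
Order-3 pole: residue = g''(a)/2; g''((2/11) - ((1/11)*sqrt(73))*i) = -((3118533/59130584)*sqrt(73))*i, so the residue is -((3118533/118261168)*sqrt(73))*i.

The residue is -((3118533/118261168)*sqrt(73))*i.


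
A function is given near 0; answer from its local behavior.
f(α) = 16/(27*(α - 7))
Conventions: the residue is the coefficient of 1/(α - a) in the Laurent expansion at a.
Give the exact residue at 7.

The residue is 16/27.

At the order-1 pole 7 set g(α) = (α - (7))*f(α) = 16/27.
Simple pole: residue = g(a) at a = 7, which is 16/27.


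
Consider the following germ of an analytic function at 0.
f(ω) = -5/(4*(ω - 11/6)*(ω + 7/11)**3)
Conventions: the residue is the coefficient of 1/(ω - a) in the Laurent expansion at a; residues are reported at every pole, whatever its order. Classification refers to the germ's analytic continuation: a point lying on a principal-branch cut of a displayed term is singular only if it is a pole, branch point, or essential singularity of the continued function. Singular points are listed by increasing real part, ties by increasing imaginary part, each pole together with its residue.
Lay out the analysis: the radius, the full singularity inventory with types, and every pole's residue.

Denominator factor (ω + 7/11)^3: pole of order 3 at -7/11, modulus 7/11.
Denominator factor (ω - 11/6): pole of order 1 at 11/6, modulus 11/6.
The radius of convergence is the smallest modulus among the singular points: 7/11.
At the order-3 pole -7/11 set g(ω) = (ω - (-7/11))^3*f(ω) = -5/(4*(ω - 11/6)).
Order-3 pole: residue = g''(a)/2; g''(-7/11) = 718740/4330747, so the residue is 359370/4330747.
At the order-1 pole 11/6 set g(ω) = (ω - (11/6))*f(ω) = -5/(4*(ω + 7/11)**3).
Simple pole: residue = g(a) at a = 11/6, which is -359370/4330747.
List the singular points by increasing real part (a conjugate pair: the negative imaginary part first).

Radius of convergence at 0: 7/11.
At -7/11: a pole of order 3; residue 359370/4330747.
At 11/6: a pole of order 1; residue -359370/4330747.


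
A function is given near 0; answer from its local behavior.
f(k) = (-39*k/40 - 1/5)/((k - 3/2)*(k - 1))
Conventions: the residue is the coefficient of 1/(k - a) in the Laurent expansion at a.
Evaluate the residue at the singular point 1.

At the order-1 pole 1 set g(k) = (k - (1))*f(k) = (-39*k/40 - 1/5)/(k - 3/2).
Simple pole: residue = g(a) at a = 1, which is 47/20.

The residue is 47/20.


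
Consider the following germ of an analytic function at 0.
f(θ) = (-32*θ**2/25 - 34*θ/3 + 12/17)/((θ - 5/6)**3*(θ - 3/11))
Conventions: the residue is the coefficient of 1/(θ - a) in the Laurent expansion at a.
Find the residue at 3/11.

At the order-1 pole 3/11 set g(θ) = (θ - (3/11))*f(θ) = (-32*θ**2/25 - 34*θ/3 + 12/17)/(θ - 5/6)**3.
Simple pole: residue = g(a) at a = 3/11, which is 303049296/21527525.

The residue is 303049296/21527525.


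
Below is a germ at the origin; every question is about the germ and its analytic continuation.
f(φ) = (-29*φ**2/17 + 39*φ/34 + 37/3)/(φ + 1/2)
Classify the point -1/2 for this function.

The point is a pole of order 1.

The denominator factor φ + 1/2 vanishes at -1/2 and appears to the power 1; the numerator there equals 34/3, nonzero, and no other factor vanishes.
Hence a pole whose order is the multiplicity, 1.


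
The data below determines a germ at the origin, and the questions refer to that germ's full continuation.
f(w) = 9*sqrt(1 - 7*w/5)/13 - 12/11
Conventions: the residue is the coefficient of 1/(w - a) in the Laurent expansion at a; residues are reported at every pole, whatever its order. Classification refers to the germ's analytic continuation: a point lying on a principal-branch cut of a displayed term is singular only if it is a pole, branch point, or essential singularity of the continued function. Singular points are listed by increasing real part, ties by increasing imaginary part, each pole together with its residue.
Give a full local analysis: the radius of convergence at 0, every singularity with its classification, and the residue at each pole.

Branch term (9/13)*sqrt(1 - w/(5/7)): its argument vanishes at w = 5/7, a square-root branch point, modulus 5/7.
The radius of convergence is the smallest modulus among the singular points: 5/7.

Radius of convergence at 0: 5/7.
At 5/7: an algebraic (square-root) branch point.


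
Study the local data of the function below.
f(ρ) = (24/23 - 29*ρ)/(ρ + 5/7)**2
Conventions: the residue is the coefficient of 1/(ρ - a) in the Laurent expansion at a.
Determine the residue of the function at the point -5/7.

The residue is -29.

At the order-2 pole -5/7 set g(ρ) = (ρ - (-5/7))^2*f(ρ) = 24/23 - 29*ρ.
Order-2 pole: residue = g'(a); g'(-5/7) = -29, so the residue is -29.


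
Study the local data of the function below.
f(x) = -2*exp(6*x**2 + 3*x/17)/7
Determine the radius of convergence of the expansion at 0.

The radius of convergence is infinite.

The factor exp(6*x**2 + 3*x/17) is entire and contributes no finite singular point.
The polynomial part has no poles.
No finite singular points: the Taylor series at 0 converges everywhere.


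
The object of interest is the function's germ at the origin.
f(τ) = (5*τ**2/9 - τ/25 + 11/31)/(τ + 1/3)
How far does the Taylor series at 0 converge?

Denominator factor (τ + 1/3): pole of order 1 at -1/3, modulus 1/3.
The radius of convergence is the smallest modulus among the singular points: 1/3.

The radius of convergence is 1/3.


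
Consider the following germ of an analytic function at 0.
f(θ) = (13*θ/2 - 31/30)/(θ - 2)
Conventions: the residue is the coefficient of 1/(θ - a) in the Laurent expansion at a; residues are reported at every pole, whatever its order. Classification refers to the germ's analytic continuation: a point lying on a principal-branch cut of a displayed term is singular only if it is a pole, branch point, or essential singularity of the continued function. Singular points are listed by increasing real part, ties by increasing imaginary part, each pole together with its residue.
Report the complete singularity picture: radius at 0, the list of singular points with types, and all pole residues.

Radius of convergence at 0: 2.
At 2: a pole of order 1; residue 359/30.

Denominator factor (θ - 2): pole of order 1 at 2, modulus 2.
The radius of convergence is the smallest modulus among the singular points: 2.
At the order-1 pole 2 set g(θ) = (θ - (2))*f(θ) = 13*θ/2 - 31/30.
Simple pole: residue = g(a) at a = 2, which is 359/30.


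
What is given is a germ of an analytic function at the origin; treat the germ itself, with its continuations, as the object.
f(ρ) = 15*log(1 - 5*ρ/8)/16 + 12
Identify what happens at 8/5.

The term (15/16)*log(1 - ρ/(8/5)) has argument 1 - 8/5/(8/5) = 0 at 8/5: a logarithmic (infinitely-sheeted) branch point; the remaining terms are analytic or single-valued there.

The point is a logarithmic branch point.


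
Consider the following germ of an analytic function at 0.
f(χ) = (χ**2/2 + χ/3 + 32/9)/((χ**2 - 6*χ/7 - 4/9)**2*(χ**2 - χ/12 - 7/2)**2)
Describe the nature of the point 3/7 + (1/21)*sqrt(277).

The point is a pole of order 2.

The denominator factor χ**2 - 6*χ/7 - 4/9 vanishes at 3/7 + (1/21)*sqrt(277) and appears to the power 2; the numerator there equals 1810/441 + (16/441)*sqrt(277), nonzero, and no other factor vanishes.
Hence a pole whose order is the multiplicity, 2.


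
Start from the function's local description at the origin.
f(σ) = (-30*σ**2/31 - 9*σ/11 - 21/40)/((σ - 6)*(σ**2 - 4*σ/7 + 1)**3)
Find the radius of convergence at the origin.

The radius of convergence is 1.

Denominator factor (σ**2 - 4*σ/7 + 1)^3: discriminant -180/49, complex-conjugate roots (2/7) + ((3/7)*sqrt(5))*i and (2/7) - ((3/7)*sqrt(5))*i; poles of order 3, moduli 1 and 1.
Denominator factor (σ - 6): pole of order 1 at 6, modulus 6.
The radius of convergence is the smallest modulus among the singular points: 1.


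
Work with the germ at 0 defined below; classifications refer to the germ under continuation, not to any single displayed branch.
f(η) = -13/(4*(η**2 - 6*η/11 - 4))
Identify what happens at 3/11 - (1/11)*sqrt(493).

The point is a pole of order 1.

The denominator factor η**2 - 6*η/11 - 4 vanishes at 3/11 - (1/11)*sqrt(493) and appears to the power 1; the numerator there equals -13/4, nonzero, and no other factor vanishes.
Hence a pole whose order is the multiplicity, 1.


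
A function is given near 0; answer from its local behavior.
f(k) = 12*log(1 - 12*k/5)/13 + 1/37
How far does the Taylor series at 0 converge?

Branch term (12/13)*log(1 - k/(5/12)): its argument vanishes at k = 5/12, a logarithmic branch point, modulus 5/12.
The radius of convergence is the smallest modulus among the singular points: 5/12.

The radius of convergence is 5/12.


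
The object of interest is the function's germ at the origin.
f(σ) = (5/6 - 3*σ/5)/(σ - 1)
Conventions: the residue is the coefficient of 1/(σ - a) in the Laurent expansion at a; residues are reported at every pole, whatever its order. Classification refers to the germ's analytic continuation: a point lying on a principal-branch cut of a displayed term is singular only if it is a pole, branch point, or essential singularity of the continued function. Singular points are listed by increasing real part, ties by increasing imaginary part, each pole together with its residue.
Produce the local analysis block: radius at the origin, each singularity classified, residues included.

Denominator factor (σ - 1): pole of order 1 at 1, modulus 1.
The radius of convergence is the smallest modulus among the singular points: 1.
At the order-1 pole 1 set g(σ) = (σ - (1))*f(σ) = 5/6 - 3*σ/5.
Simple pole: residue = g(a) at a = 1, which is 7/30.

Radius of convergence at 0: 1.
At 1: a pole of order 1; residue 7/30.


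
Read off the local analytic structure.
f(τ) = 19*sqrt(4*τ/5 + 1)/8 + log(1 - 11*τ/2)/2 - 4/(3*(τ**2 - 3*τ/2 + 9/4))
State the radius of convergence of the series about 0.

Denominator factor (τ**2 - 3*τ/2 + 9/4): discriminant -27/4, complex-conjugate roots (3/4) + ((3/4)*sqrt(3))*i and (3/4) - ((3/4)*sqrt(3))*i; poles of order 1, moduli 3/2 and 3/2.
Branch term (19/8)*sqrt(1 - τ/(-5/4)): its argument vanishes at τ = -5/4, a square-root branch point, modulus 5/4.
Branch term (1/2)*log(1 - τ/(2/11)): its argument vanishes at τ = 2/11, a logarithmic branch point, modulus 2/11.
The radius of convergence is the smallest modulus among the singular points: 2/11.

The radius of convergence is 2/11.


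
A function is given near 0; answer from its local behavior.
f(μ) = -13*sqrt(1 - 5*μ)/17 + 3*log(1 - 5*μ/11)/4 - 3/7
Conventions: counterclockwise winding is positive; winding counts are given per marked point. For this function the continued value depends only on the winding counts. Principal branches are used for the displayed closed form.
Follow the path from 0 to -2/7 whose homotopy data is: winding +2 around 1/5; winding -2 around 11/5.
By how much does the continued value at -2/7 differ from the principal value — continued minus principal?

Continued minus principal equals -(3)*pi*i.

The rational part is single-valued and drops out of the difference; each branch term changes only by its own monodromy.
(3/4)*log(1 - μ/(11/5)): each positive loop around 11/5 adds 2*pi*i to the log, so winding -2 contributes (3/4)*(-2)*2*pi*i = -(3)*pi*i.
(-13/17)*sqrt(1 - μ/(1/5)): winding +2 is even, the square root returns to the same sheet, contribution 0.
Summing the contributions at μ = -2/7 gives -(3)*pi*i.


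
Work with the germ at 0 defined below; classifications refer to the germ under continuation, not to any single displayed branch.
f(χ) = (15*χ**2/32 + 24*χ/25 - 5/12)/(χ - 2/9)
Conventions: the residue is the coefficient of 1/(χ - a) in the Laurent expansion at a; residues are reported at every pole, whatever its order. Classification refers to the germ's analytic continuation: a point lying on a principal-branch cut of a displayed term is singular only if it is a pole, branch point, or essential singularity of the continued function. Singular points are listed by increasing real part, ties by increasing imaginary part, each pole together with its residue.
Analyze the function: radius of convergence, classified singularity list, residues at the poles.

Denominator factor (χ - 2/9): pole of order 1 at 2/9, modulus 2/9.
The radius of convergence is the smallest modulus among the singular points: 2/9.
At the order-1 pole 2/9 set g(χ) = (χ - (2/9))*f(χ) = 15*χ**2/32 + 24*χ/25 - 5/12.
Simple pole: residue = g(a) at a = 2/9, which is -973/5400.

Radius of convergence at 0: 2/9.
At 2/9: a pole of order 1; residue -973/5400.


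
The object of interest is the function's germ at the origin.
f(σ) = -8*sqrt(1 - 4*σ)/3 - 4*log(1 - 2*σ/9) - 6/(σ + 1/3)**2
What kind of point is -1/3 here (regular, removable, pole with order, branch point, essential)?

The point is a pole of order 2.

The denominator factor σ + 1/3 vanishes at -1/3 and appears to the power 2; the numerator there equals -6, nonzero, and no other factor vanishes.
The branch terms are analytic at this point.
Hence a pole whose order is the multiplicity, 2.


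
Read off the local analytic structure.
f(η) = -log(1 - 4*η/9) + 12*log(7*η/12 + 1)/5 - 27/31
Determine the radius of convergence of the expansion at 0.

The radius of convergence is 12/7.

Branch term (12/5)*log(1 - η/(-12/7)): its argument vanishes at η = -12/7, a logarithmic branch point, modulus 12/7.
Branch term (-1)*log(1 - η/(9/4)): its argument vanishes at η = 9/4, a logarithmic branch point, modulus 9/4.
The radius of convergence is the smallest modulus among the singular points: 12/7.


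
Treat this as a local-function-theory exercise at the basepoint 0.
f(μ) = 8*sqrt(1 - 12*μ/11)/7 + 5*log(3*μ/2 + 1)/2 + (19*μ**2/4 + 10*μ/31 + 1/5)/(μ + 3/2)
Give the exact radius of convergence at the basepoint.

Denominator factor (μ + 3/2): pole of order 1 at -3/2, modulus 3/2.
Branch term (8/7)*sqrt(1 - μ/(11/12)): its argument vanishes at μ = 11/12, a square-root branch point, modulus 11/12.
Branch term (5/2)*log(1 - μ/(-2/3)): its argument vanishes at μ = -2/3, a logarithmic branch point, modulus 2/3.
The radius of convergence is the smallest modulus among the singular points: 2/3.

The radius of convergence is 2/3.


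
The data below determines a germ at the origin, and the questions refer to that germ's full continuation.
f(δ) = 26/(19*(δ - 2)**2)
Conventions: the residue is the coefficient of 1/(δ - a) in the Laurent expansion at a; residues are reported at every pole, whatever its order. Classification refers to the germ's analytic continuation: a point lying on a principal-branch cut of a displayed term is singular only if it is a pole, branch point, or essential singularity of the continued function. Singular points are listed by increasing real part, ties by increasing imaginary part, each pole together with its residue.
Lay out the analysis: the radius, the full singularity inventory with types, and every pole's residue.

Radius of convergence at 0: 2.
At 2: a pole of order 2; residue 0.

Denominator factor (δ - 2)^2: pole of order 2 at 2, modulus 2.
The radius of convergence is the smallest modulus among the singular points: 2.
At the order-2 pole 2 set g(δ) = (δ - (2))^2*f(δ) = 26/19.
Order-2 pole: residue = g'(a); g'(2) = 0, so the residue is 0.


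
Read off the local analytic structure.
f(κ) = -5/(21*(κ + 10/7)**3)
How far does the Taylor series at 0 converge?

The radius of convergence is 10/7.

Denominator factor (κ + 10/7)^3: pole of order 3 at -10/7, modulus 10/7.
The radius of convergence is the smallest modulus among the singular points: 10/7.


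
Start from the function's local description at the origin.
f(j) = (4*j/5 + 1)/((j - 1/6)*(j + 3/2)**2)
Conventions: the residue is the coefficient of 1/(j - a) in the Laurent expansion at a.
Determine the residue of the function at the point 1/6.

At the order-1 pole 1/6 set g(j) = (j - (1/6))*f(j) = (4*j/5 + 1)/(j + 3/2)**2.
Simple pole: residue = g(a) at a = 1/6, which is 51/125.

The residue is 51/125.


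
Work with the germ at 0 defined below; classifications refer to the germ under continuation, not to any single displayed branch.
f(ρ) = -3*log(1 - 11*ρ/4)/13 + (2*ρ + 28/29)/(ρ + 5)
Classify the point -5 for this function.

The point is a pole of order 1.

The denominator factor ρ + 5 vanishes at -5 and appears to the power 1; the numerator there equals -262/29, nonzero, and no other factor vanishes.
The branch terms are analytic at this point.
Hence a pole whose order is the multiplicity, 1.


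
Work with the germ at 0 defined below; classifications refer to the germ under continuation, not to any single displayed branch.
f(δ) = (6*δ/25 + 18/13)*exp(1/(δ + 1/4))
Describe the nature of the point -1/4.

The exponent 1/(δ - (-1/4)) has a pole at -1/4, so exp(1/(δ - (-1/4))) takes every nonzero value near it: an essential singularity (not a pole of any order).

The point is an essential singularity.


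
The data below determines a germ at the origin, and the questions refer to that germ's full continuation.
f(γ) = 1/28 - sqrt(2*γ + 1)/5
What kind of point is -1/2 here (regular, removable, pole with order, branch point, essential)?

The point is an algebraic (square-root) branch point.

The term (-1/5)*sqrt(1 - γ/(-1/2)) has argument 1 - -1/2/(-1/2) = 0 at -1/2: a square-root (algebraic, two-sheeted) branch point; the remaining terms are analytic or single-valued there.


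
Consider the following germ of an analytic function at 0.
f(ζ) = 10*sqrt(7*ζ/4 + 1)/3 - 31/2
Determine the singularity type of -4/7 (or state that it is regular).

The point is an algebraic (square-root) branch point.

The term (10/3)*sqrt(1 - ζ/(-4/7)) has argument 1 - -4/7/(-4/7) = 0 at -4/7: a square-root (algebraic, two-sheeted) branch point; the remaining terms are analytic or single-valued there.


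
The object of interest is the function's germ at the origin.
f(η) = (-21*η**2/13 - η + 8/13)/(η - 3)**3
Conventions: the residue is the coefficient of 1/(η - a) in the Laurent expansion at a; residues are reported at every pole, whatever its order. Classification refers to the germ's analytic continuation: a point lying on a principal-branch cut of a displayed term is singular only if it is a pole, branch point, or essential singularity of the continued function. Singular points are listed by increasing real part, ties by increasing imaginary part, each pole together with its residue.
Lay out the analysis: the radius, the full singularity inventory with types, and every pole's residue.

Radius of convergence at 0: 3.
At 3: a pole of order 3; residue -21/13.

Denominator factor (η - 3)^3: pole of order 3 at 3, modulus 3.
The radius of convergence is the smallest modulus among the singular points: 3.
At the order-3 pole 3 set g(η) = (η - (3))^3*f(η) = -21*η**2/13 - η + 8/13.
Order-3 pole: residue = g''(a)/2; g''(3) = -42/13, so the residue is -21/13.


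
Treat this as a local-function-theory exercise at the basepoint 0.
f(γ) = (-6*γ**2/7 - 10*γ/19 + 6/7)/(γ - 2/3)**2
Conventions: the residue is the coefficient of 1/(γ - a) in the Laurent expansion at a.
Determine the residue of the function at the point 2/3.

The residue is -222/133.

At the order-2 pole 2/3 set g(γ) = (γ - (2/3))^2*f(γ) = -6*γ**2/7 - 10*γ/19 + 6/7.
Order-2 pole: residue = g'(a); g'(2/3) = -222/133, so the residue is -222/133.


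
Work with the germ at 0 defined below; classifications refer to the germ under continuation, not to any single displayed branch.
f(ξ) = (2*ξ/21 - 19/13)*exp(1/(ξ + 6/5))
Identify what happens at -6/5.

The point is an essential singularity.

The exponent 1/(ξ - (-6/5)) has a pole at -6/5, so exp(1/(ξ - (-6/5))) takes every nonzero value near it: an essential singularity (not a pole of any order).


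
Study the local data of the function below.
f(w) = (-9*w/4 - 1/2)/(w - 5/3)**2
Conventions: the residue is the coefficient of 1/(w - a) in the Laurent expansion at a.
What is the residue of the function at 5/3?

The residue is -9/4.

At the order-2 pole 5/3 set g(w) = (w - (5/3))^2*f(w) = -9*w/4 - 1/2.
Order-2 pole: residue = g'(a); g'(5/3) = -9/4, so the residue is -9/4.


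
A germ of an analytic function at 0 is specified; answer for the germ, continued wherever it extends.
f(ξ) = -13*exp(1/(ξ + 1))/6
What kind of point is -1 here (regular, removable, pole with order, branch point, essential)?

The point is an essential singularity.

The exponent 1/(ξ - (-1)) has a pole at -1, so exp(1/(ξ - (-1))) takes every nonzero value near it: an essential singularity (not a pole of any order).


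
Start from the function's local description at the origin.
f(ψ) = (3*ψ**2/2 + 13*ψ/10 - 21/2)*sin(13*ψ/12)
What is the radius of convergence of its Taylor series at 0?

The factor sin(13*ψ/12) is entire and contributes no finite singular point.
The polynomial part has no poles.
No finite singular points: the Taylor series at 0 converges everywhere.

The radius of convergence is infinite.


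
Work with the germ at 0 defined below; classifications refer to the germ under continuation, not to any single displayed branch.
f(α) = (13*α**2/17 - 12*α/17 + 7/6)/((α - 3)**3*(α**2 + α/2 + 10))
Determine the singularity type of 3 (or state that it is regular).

The denominator factor α - 3 vanishes at 3 and appears to the power 3; the numerator there equals 605/102, nonzero, and no other factor vanishes.
Hence a pole whose order is the multiplicity, 3.

The point is a pole of order 3.


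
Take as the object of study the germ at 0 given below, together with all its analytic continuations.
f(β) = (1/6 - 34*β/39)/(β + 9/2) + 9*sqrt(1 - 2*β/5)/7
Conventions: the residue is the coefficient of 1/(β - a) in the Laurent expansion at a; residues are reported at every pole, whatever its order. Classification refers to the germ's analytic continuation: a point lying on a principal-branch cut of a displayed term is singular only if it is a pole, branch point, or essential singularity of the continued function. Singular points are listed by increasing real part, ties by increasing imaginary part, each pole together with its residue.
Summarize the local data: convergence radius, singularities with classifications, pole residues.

Denominator factor (β + 9/2): pole of order 1 at -9/2, modulus 9/2.
Branch term (9/7)*sqrt(1 - β/(5/2)): its argument vanishes at β = 5/2, a square-root branch point, modulus 5/2.
The radius of convergence is the smallest modulus among the singular points: 5/2.
The branch term is analytic at -9/2 and contributes nothing to the residue; only the rational part matters.
At the order-1 pole -9/2 set g(β) = (β - (-9/2))*(rational part) = 1/6 - 34*β/39.
Simple pole: residue = g(a) at a = -9/2, which is 319/78.
List the singular points by increasing real part (a conjugate pair: the negative imaginary part first).

Radius of convergence at 0: 5/2.
At -9/2: a pole of order 1; residue 319/78.
At 5/2: an algebraic (square-root) branch point.


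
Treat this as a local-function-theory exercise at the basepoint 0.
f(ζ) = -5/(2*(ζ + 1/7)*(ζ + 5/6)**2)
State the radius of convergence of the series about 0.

The radius of convergence is 1/7.

Denominator factor (ζ + 5/6)^2: pole of order 2 at -5/6, modulus 5/6.
Denominator factor (ζ + 1/7): pole of order 1 at -1/7, modulus 1/7.
The radius of convergence is the smallest modulus among the singular points: 1/7.


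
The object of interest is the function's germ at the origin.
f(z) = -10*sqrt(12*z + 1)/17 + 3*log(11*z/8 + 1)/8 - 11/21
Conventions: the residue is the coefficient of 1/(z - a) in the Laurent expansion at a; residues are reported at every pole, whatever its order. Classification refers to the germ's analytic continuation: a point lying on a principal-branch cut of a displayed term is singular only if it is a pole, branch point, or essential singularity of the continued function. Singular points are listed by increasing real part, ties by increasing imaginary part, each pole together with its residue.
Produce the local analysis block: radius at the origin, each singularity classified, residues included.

Radius of convergence at 0: 1/12.
At -8/11: a logarithmic branch point.
At -1/12: an algebraic (square-root) branch point.

Branch term (3/8)*log(1 - z/(-8/11)): its argument vanishes at z = -8/11, a logarithmic branch point, modulus 8/11.
Branch term (-10/17)*sqrt(1 - z/(-1/12)): its argument vanishes at z = -1/12, a square-root branch point, modulus 1/12.
The radius of convergence is the smallest modulus among the singular points: 1/12.
List the singular points by increasing real part (a conjugate pair: the negative imaginary part first).


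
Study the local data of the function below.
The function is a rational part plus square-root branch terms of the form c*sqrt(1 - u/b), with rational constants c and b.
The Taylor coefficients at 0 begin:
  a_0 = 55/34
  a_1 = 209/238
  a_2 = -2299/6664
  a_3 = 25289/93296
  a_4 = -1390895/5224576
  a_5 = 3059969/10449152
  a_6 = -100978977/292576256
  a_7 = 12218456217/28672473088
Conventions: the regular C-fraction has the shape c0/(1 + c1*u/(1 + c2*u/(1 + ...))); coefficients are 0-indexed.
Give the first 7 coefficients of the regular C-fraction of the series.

The regular C-fraction coefficients are [55/34, -19/35, 131/140, 605/3668, 2277/3668, 1441/5796, 3113/5796].

Taylor coefficients (read off): a_0 = 55/34, a_1 = 209/238, a_2 = -2299/6664, a_3 = 25289/93296, a_4 = -1390895/5224576, a_5 = 3059969/10449152, a_6 = -100978977/292576256.
c0 = a_0 = 55/34. Peel one level at a time: if S = 1 + c*u/S' with S'(0) = 1, then c is the u-coefficient of S and S' = c*u/(S - 1).
S_1 = c0/f = 1 + (-19/35)*u + (2489/4900)*u^2 + ...; c1 = -19/35.
S_2 = c1*u/(S_1 - 1) = 1 + (131/140)*u + (-121/784)*u^2 + ...; c2 = 131/140.
S_3 = c2*u/(S_2 - 1) = 1 + (605/3668)*u + (-1377585/13454224)*u^2 + ...; c3 = 605/3668.
S_4 = c3*u/(S_3 - 1) = 1 + (2277/3668)*u + (-121/784)*u^2 + ...; c4 = 2277/3668.
S_5 = c4*u/(S_4 - 1) = 1 + (1441/5796)*u + (-4485833/33593616)*u^2 + ...; c5 = 1441/5796.
S_6 = c5*u/(S_5 - 1) = 1 + (3113/5796)*u + ...; c6 = 3113/5796.


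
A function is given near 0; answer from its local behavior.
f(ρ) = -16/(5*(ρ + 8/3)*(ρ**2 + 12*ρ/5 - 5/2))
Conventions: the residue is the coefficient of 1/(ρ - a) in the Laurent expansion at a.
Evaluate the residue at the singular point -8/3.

The residue is 288/161.

At the order-1 pole -8/3 set g(ρ) = (ρ - (-8/3))*f(ρ) = -16/(5*(ρ**2 + 12*ρ/5 - 5/2)).
Simple pole: residue = g(a) at a = -8/3, which is 288/161.


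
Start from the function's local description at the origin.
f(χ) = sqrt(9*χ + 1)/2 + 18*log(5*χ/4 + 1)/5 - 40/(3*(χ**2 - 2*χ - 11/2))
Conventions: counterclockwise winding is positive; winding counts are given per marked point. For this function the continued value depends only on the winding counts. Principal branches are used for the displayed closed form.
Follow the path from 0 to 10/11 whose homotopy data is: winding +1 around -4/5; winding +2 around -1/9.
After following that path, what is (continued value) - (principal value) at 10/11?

Continued minus principal equals (36/5)*pi*i.

The rational part is single-valued and drops out of the difference; each branch term changes only by its own monodromy.
(1/2)*sqrt(1 - χ/(-1/9)): winding +2 is even, the square root returns to the same sheet, contribution 0.
(18/5)*log(1 - χ/(-4/5)): each positive loop around -4/5 adds 2*pi*i to the log, so winding +1 contributes (18/5)*(1)*2*pi*i = (36/5)*pi*i.
Summing the contributions at χ = 10/11 gives (36/5)*pi*i.


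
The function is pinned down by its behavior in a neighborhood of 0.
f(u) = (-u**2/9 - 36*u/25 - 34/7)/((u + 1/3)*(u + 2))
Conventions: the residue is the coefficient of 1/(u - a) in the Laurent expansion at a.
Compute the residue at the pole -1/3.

At the order-1 pole -1/3 set g(u) = (u - (-1/3))*f(u) = (-u**2/9 - 36*u/25 - 34/7)/(u + 2).
Simple pole: residue = g(a) at a = -1/3, which is -62221/23625.

The residue is -62221/23625.


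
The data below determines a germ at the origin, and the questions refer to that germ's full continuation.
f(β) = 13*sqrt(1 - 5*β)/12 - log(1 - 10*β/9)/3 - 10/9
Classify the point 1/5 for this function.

The point is an algebraic (square-root) branch point.

The term (13/12)*sqrt(1 - β/(1/5)) has argument 1 - 1/5/(1/5) = 0 at 1/5: a square-root (algebraic, two-sheeted) branch point; the remaining terms are analytic or single-valued there.


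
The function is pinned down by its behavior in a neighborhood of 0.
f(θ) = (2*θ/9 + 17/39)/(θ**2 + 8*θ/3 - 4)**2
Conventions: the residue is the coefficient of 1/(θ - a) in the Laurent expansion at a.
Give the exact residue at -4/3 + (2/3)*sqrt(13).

The factor θ**2 + 8*θ/3 - 4 splits as (θ - a)(θ - a') with a = -4/3 + (2/3)*sqrt(13), a' = -4/3 - (2/3)*sqrt(13). At the order-2 pole a set g(θ) = (θ - a)^2*f(θ) = [2*θ/9 + 17/39] / (θ - a')^2.
Order-2 pole: residue = g'(a); g'(-4/3 + (2/3)*sqrt(13)) = -(49/70304)*sqrt(13), so the residue is -(49/70304)*sqrt(13).

The residue is -(49/70304)*sqrt(13).


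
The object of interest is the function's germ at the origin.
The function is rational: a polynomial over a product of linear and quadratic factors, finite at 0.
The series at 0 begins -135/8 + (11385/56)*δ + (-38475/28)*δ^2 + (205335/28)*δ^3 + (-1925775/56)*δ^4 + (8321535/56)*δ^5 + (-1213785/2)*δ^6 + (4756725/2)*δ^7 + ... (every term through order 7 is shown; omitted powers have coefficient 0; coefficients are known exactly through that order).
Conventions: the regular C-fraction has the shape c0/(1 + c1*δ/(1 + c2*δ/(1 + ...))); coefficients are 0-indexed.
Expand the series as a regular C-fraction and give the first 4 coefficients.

Taylor coefficients (read off): a_0 = -135/8, a_1 = 11385/56, a_2 = -38475/28, a_3 = 205335/28.
c0 = a_0 = -135/8. Peel one level at a time: if S = 1 + c*δ/S' with S'(0) = 1, then c is the δ-coefficient of S and S' = c*δ/(S - 1).
S_1 = c0/f = 1 + (253/21)*δ + (28099/441)*δ^2 + ...; c1 = 253/21.
S_2 = c1*δ/(S_1 - 1) = 1 + (-28099/5313)*δ + (615222/64009)*δ^2 + ...; c2 = -28099/5313.
S_3 = c2*δ/(S_2 - 1) = 1 + (12919662/7109047)*δ + ...; c3 = 12919662/7109047.

The regular C-fraction coefficients are [-135/8, 253/21, -28099/5313, 12919662/7109047].


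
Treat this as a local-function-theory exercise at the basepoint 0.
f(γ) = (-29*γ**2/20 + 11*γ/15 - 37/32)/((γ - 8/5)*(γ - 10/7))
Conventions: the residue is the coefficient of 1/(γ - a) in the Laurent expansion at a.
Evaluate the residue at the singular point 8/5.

The residue is -310373/14400.

At the order-1 pole 8/5 set g(γ) = (γ - (8/5))*f(γ) = (-29*γ**2/20 + 11*γ/15 - 37/32)/(γ - 10/7).
Simple pole: residue = g(a) at a = 8/5, which is -310373/14400.


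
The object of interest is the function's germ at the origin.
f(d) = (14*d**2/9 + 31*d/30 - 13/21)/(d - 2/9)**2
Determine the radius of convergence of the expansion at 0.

Denominator factor (d - 2/9)^2: pole of order 2 at 2/9, modulus 2/9.
The radius of convergence is the smallest modulus among the singular points: 2/9.

The radius of convergence is 2/9.


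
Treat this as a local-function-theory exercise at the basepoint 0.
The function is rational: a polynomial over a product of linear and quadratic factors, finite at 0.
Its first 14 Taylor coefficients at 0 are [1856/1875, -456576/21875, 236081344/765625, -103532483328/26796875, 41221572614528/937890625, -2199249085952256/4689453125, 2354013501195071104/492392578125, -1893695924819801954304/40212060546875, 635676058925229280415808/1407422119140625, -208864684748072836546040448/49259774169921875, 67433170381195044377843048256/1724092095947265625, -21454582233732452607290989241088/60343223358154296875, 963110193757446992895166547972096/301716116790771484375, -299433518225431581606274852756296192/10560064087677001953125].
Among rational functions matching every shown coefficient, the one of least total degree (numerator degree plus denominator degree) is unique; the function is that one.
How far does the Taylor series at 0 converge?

No rational of total degree below 12 reproduces all 14 coefficients; solving the [0/12] Pade equations on them gives f(ω) = -29/(15*(ω**2 - 9*ω/5 - 1/4)**3*(ω**2 - 6*ω/7 + 5)**3), whose expansion matches every shown term.
Denominator factor (ω**2 - 6*ω/7 + 5)^3: discriminant -944/49, complex-conjugate roots (3/7) + ((2/7)*sqrt(59))*i and (3/7) - ((2/7)*sqrt(59))*i; poles of order 3, moduli sqrt(5) and sqrt(5).
Denominator factor (ω**2 - 9*ω/5 - 1/4)^3: discriminant 106/25, real irrational roots 9/10 + (1/10)*sqrt(106) and 9/10 - (1/10)*sqrt(106); poles of order 3, moduli 9/10 + (1/10)*sqrt(106) and -9/10 + (1/10)*sqrt(106).
The radius of convergence is the smallest modulus among the singular points: -9/10 + (1/10)*sqrt(106).

The radius of convergence is -9/10 + (1/10)*sqrt(106).


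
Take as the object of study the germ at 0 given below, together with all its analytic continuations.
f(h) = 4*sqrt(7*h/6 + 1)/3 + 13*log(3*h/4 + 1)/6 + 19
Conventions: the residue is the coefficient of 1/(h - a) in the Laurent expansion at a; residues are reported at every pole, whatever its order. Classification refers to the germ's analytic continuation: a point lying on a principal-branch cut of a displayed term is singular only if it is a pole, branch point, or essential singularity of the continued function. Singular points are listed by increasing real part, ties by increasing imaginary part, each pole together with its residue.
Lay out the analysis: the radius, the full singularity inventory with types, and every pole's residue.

Radius of convergence at 0: 6/7.
At -4/3: a logarithmic branch point.
At -6/7: an algebraic (square-root) branch point.

Branch term (4/3)*sqrt(1 - h/(-6/7)): its argument vanishes at h = -6/7, a square-root branch point, modulus 6/7.
Branch term (13/6)*log(1 - h/(-4/3)): its argument vanishes at h = -4/3, a logarithmic branch point, modulus 4/3.
The radius of convergence is the smallest modulus among the singular points: 6/7.
List the singular points by increasing real part (a conjugate pair: the negative imaginary part first).


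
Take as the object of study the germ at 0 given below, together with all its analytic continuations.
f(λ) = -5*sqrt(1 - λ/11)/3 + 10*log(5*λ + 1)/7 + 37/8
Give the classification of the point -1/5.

The term (10/7)*log(1 - λ/(-1/5)) has argument 1 - -1/5/(-1/5) = 0 at -1/5: a logarithmic (infinitely-sheeted) branch point; the remaining terms are analytic or single-valued there.

The point is a logarithmic branch point.


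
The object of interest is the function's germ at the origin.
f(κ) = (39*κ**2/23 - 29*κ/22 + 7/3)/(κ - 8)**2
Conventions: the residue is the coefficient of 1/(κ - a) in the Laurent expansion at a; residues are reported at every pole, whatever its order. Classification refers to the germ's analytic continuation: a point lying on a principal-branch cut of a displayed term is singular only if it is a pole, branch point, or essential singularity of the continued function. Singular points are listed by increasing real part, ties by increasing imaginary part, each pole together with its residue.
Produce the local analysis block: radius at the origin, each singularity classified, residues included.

Denominator factor (κ - 8)^2: pole of order 2 at 8, modulus 8.
The radius of convergence is the smallest modulus among the singular points: 8.
At the order-2 pole 8 set g(κ) = (κ - (8))^2*f(κ) = 39*κ**2/23 - 29*κ/22 + 7/3.
Order-2 pole: residue = g'(a); g'(8) = 13061/506, so the residue is 13061/506.

Radius of convergence at 0: 8.
At 8: a pole of order 2; residue 13061/506.


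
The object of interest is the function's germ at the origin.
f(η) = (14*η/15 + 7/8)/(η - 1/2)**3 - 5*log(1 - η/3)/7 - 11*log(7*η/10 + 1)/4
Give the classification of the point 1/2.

The denominator factor η - 1/2 vanishes at 1/2 and appears to the power 3; the numerator there equals 161/120, nonzero, and no other factor vanishes.
The branch terms are analytic at this point.
Hence a pole whose order is the multiplicity, 3.

The point is a pole of order 3.


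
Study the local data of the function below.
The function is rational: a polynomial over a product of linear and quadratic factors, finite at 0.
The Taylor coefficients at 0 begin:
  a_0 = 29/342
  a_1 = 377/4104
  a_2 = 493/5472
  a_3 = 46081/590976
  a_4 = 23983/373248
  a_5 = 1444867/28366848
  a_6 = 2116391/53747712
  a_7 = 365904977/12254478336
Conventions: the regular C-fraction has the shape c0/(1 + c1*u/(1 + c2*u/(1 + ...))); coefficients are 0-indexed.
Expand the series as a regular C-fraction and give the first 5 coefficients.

Taylor coefficients (read off): a_0 = 29/342, a_1 = 377/4104, a_2 = 493/5472, a_3 = 46081/590976, a_4 = 23983/373248.
c0 = a_0 = 29/342. Peel one level at a time: if S = 1 + c*u/S' with S'(0) = 1, then c is the u-coefficient of S and S' = c*u/(S - 1).
S_1 = c0/f = 1 + (-13/12)*u + (1/9)*u^2 + ...; c1 = -13/12.
S_2 = c1*u/(S_1 - 1) = 1 + (4/39)*u + (172/1521)*u^2 + ...; c2 = 4/39.
S_3 = c2*u/(S_2 - 1) = 1 + (-43/39)*u + (1)*u^2 + ...; c3 = -43/39.
S_4 = c3*u/(S_3 - 1) = 1 + (39/43)*u + ...; c4 = 39/43.

The regular C-fraction coefficients are [29/342, -13/12, 4/39, -43/39, 39/43].


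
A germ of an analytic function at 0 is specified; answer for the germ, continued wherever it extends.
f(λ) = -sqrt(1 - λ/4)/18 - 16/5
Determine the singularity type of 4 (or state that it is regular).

The point is an algebraic (square-root) branch point.

The term (-1/18)*sqrt(1 - λ/(4)) has argument 1 - 4/(4) = 0 at 4: a square-root (algebraic, two-sheeted) branch point; the remaining terms are analytic or single-valued there.


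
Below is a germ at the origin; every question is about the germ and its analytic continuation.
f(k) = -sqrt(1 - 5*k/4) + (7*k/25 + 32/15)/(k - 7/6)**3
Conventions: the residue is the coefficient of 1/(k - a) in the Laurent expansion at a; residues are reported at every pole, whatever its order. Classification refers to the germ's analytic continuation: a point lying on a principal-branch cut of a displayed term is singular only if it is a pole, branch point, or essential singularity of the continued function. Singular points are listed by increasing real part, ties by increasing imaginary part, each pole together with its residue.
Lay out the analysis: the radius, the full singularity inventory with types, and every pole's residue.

Denominator factor (k - 7/6)^3: pole of order 3 at 7/6, modulus 7/6.
Branch term (-1)*sqrt(1 - k/(4/5)): its argument vanishes at k = 4/5, a square-root branch point, modulus 4/5.
The radius of convergence is the smallest modulus among the singular points: 4/5.
The branch term is analytic at 7/6 and contributes nothing to the residue; only the rational part matters.
At the order-3 pole 7/6 set g(k) = (k - (7/6))^3*(rational part) = 7*k/25 + 32/15.
Order-3 pole: residue = g''(a)/2; g''(7/6) = 0, so the residue is 0.
List the singular points by increasing real part (a conjugate pair: the negative imaginary part first).

Radius of convergence at 0: 4/5.
At 4/5: an algebraic (square-root) branch point.
At 7/6: a pole of order 3; residue 0.
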